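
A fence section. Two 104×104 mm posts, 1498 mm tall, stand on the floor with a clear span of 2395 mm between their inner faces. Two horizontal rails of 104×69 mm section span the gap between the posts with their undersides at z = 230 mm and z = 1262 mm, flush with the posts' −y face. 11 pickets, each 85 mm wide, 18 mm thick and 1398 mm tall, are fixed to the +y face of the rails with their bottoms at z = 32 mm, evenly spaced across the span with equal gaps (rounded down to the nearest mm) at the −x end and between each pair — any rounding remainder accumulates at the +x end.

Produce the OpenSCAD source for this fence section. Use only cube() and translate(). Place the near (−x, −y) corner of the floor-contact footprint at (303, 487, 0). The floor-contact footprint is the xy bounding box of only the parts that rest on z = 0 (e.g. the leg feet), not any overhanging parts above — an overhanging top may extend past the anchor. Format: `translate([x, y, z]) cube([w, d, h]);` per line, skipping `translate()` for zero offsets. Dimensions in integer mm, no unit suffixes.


translate([303, 487, 0]) cube([104, 104, 1498]);
translate([2802, 487, 0]) cube([104, 104, 1498]);
translate([407, 487, 230]) cube([2395, 104, 69]);
translate([407, 487, 1262]) cube([2395, 104, 69]);
translate([528, 591, 32]) cube([85, 18, 1398]);
translate([734, 591, 32]) cube([85, 18, 1398]);
translate([940, 591, 32]) cube([85, 18, 1398]);
translate([1146, 591, 32]) cube([85, 18, 1398]);
translate([1352, 591, 32]) cube([85, 18, 1398]);
translate([1558, 591, 32]) cube([85, 18, 1398]);
translate([1764, 591, 32]) cube([85, 18, 1398]);
translate([1970, 591, 32]) cube([85, 18, 1398]);
translate([2176, 591, 32]) cube([85, 18, 1398]);
translate([2382, 591, 32]) cube([85, 18, 1398]);
translate([2588, 591, 32]) cube([85, 18, 1398]);


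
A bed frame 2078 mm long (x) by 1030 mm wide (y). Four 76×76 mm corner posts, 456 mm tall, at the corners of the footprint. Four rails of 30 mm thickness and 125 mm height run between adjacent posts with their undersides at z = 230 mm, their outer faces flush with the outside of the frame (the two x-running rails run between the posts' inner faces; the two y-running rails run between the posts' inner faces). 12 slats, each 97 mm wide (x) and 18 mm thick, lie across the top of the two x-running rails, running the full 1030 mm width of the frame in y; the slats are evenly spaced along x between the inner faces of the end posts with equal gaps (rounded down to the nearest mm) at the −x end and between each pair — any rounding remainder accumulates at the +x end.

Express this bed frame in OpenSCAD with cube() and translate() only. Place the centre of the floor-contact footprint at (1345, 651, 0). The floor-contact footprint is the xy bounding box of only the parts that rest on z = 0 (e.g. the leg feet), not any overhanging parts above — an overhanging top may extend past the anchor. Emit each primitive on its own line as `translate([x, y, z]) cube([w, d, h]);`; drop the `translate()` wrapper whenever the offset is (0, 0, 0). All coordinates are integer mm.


translate([306, 136, 0]) cube([76, 76, 456]);
translate([306, 1090, 0]) cube([76, 76, 456]);
translate([2308, 136, 0]) cube([76, 76, 456]);
translate([2308, 1090, 0]) cube([76, 76, 456]);
translate([382, 136, 230]) cube([1926, 30, 125]);
translate([382, 1136, 230]) cube([1926, 30, 125]);
translate([306, 212, 230]) cube([30, 878, 125]);
translate([2354, 212, 230]) cube([30, 878, 125]);
translate([440, 136, 355]) cube([97, 1030, 18]);
translate([595, 136, 355]) cube([97, 1030, 18]);
translate([750, 136, 355]) cube([97, 1030, 18]);
translate([905, 136, 355]) cube([97, 1030, 18]);
translate([1060, 136, 355]) cube([97, 1030, 18]);
translate([1215, 136, 355]) cube([97, 1030, 18]);
translate([1370, 136, 355]) cube([97, 1030, 18]);
translate([1525, 136, 355]) cube([97, 1030, 18]);
translate([1680, 136, 355]) cube([97, 1030, 18]);
translate([1835, 136, 355]) cube([97, 1030, 18]);
translate([1990, 136, 355]) cube([97, 1030, 18]);
translate([2145, 136, 355]) cube([97, 1030, 18]);


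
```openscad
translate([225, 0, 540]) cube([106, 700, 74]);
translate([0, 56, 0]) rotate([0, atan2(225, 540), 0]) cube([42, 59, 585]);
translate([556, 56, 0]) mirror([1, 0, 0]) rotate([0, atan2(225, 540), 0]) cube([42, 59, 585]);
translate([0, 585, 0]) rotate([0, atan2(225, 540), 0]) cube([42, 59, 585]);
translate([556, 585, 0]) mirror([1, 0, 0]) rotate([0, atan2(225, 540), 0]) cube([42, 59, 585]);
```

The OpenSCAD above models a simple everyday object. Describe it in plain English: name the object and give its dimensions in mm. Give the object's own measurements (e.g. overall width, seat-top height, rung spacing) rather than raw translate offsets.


A sawhorse. A 106×700×74 mm beam (x, y, z) sits on two A-frame leg pairs. Each pair is two raked legs of 42×59 mm section (59 mm along y) splaying symmetrically in x. Each leg rises 540 mm vertically over 225 mm of horizontal reach and is 585 mm long along its own axis. Every leg's outer bottom edge rests on the floor and its outer top edge meets a bottom edge of the beam — the left legs (tilting toward +x) meet the beam's −x bottom edge, the right legs (their mirror images, tilting toward −x) meet its +x bottom edge — so the leg tops tuck under the beam, the beam's underside is 540 mm above the floor, and the feet are 556 mm apart outside-to-outside with the beam centred between them. The two leg pairs are set in 56 mm from either end of the beam.


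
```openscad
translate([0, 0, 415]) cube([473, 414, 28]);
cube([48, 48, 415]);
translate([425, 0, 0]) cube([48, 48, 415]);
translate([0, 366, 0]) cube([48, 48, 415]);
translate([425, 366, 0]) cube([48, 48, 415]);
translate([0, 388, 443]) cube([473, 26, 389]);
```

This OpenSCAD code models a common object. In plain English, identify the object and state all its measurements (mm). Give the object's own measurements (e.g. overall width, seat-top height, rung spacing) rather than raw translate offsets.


A chair. The seat is a 473×414×28 mm slab with its top at z = 443 mm, on four 48×48 mm corner legs (flush with the seat edges, standing on z = 0). A flat backrest 26 mm thick, 389 mm tall, spans the full seat width and rises from the seat top along its +y edge, rear face flush with the rear of the seat.


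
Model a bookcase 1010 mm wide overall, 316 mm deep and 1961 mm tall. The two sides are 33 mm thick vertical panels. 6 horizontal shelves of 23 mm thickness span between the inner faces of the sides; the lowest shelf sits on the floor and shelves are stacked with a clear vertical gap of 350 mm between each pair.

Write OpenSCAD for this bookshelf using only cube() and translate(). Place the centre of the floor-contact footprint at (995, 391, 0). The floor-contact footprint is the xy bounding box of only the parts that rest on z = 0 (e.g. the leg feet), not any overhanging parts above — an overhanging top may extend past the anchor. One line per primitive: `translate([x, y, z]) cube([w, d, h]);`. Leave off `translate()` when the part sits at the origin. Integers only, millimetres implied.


translate([490, 233, 0]) cube([33, 316, 1961]);
translate([1467, 233, 0]) cube([33, 316, 1961]);
translate([523, 233, 0]) cube([944, 316, 23]);
translate([523, 233, 373]) cube([944, 316, 23]);
translate([523, 233, 746]) cube([944, 316, 23]);
translate([523, 233, 1119]) cube([944, 316, 23]);
translate([523, 233, 1492]) cube([944, 316, 23]);
translate([523, 233, 1865]) cube([944, 316, 23]);


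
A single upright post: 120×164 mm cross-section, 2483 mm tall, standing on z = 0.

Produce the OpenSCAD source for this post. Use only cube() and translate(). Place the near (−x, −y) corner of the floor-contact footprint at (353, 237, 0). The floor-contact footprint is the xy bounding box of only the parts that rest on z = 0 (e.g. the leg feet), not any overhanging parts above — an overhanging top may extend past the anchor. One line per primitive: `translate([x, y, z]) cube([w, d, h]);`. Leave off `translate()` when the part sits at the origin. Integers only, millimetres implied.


translate([353, 237, 0]) cube([120, 164, 2483]);


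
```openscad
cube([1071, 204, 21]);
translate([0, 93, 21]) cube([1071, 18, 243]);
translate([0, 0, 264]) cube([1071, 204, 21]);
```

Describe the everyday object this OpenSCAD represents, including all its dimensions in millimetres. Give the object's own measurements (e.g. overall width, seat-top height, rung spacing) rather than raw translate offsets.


An I-beam lying along x, 1071 mm long. Overall section height 285 mm. Two flanges 204 mm wide (y) and 21 mm thick, one on the floor and one at the top; a web 18 mm thick runs between them, centred on the flange width.


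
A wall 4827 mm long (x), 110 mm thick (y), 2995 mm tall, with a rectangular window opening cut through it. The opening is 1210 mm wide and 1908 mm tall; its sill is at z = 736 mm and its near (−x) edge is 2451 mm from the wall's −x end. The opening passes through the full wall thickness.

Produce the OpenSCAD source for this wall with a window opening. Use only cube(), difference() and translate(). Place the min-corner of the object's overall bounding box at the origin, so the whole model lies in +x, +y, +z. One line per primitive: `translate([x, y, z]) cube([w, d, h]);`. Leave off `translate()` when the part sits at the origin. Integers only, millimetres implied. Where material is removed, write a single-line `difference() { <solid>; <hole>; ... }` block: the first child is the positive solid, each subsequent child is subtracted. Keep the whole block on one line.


difference() { cube([4827, 110, 2995]); translate([2451, 0, 736]) cube([1210, 110, 1908]); }


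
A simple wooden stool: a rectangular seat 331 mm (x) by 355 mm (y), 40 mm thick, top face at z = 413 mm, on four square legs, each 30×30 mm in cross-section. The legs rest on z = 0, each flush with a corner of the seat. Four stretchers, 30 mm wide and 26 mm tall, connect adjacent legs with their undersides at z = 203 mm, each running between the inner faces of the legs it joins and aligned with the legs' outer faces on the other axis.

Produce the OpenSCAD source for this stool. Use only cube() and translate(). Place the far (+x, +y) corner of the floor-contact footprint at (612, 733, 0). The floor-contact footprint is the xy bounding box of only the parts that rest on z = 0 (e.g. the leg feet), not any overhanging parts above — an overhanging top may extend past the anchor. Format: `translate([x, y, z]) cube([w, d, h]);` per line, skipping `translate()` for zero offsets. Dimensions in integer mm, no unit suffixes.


// leg_h = 413 - 40 = 373
// stretcher span = 331 - 2*30 = 271
translate([281, 378, 373]) cube([331, 355, 40]);
translate([281, 378, 0]) cube([30, 30, 373]);
translate([582, 378, 0]) cube([30, 30, 373]);
translate([281, 703, 0]) cube([30, 30, 373]);
translate([582, 703, 0]) cube([30, 30, 373]);
translate([311, 378, 203]) cube([271, 30, 26]);
translate([311, 703, 203]) cube([271, 30, 26]);
translate([281, 408, 203]) cube([30, 295, 26]);
translate([582, 408, 203]) cube([30, 295, 26]);


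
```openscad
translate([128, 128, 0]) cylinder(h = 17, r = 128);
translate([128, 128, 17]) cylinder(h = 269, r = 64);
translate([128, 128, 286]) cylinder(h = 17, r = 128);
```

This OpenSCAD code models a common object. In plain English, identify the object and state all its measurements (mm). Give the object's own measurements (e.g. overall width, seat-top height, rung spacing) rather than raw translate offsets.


A spool: two coaxial disc flanges of radius 128 mm and thickness 17 mm, joined by a core cylinder of radius 64 mm and height 269 mm. The lower flange rests on z = 0 and the three cylinders share a vertical axis.


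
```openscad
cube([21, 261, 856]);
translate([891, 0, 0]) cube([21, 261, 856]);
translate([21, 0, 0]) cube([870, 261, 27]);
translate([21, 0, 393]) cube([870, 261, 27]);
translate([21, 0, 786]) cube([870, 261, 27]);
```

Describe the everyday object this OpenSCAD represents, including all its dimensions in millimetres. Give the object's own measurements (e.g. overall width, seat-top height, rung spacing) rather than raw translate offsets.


An open bookshelf. Two side panels, each 21 mm thick, 261 mm deep and 856 mm tall, stand 912 mm apart (outside-to-outside). Between them sit 3 shelves, each 27 mm thick and 261 mm deep, spanning the full gap between the sides. The bottom shelf rests on the floor (its underside at z = 0) and the clear gap between one shelf's top and the next shelf's underside is 366 mm.


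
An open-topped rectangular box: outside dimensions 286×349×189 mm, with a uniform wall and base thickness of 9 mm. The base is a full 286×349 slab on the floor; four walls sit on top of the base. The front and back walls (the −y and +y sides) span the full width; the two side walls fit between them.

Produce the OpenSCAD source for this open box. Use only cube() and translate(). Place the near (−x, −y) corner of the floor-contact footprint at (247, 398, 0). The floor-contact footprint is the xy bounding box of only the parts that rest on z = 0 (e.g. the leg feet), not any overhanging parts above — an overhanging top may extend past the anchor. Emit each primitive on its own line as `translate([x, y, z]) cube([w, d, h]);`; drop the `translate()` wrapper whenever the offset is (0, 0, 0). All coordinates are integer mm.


translate([247, 398, 0]) cube([286, 349, 9]);
translate([247, 398, 9]) cube([286, 9, 180]);
translate([247, 738, 9]) cube([286, 9, 180]);
translate([247, 407, 9]) cube([9, 331, 180]);
translate([524, 407, 9]) cube([9, 331, 180]);


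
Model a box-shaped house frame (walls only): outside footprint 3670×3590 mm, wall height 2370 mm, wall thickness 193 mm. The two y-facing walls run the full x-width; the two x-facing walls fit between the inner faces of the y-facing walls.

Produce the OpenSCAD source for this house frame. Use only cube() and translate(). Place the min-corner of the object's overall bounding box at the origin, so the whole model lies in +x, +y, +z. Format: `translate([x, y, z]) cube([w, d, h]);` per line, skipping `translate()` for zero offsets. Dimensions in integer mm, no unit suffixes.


cube([3670, 193, 2370]);
translate([0, 3397, 0]) cube([3670, 193, 2370]);
translate([0, 193, 0]) cube([193, 3204, 2370]);
translate([3477, 193, 0]) cube([193, 3204, 2370]);


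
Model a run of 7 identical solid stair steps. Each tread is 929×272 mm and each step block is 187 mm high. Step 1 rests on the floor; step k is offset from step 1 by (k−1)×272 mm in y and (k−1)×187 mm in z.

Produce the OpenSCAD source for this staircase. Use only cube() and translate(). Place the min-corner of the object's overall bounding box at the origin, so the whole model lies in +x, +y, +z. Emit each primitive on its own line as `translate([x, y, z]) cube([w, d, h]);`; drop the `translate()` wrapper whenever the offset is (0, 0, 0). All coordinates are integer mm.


cube([929, 272, 187]);
translate([0, 272, 187]) cube([929, 272, 187]);
translate([0, 544, 374]) cube([929, 272, 187]);
translate([0, 816, 561]) cube([929, 272, 187]);
translate([0, 1088, 748]) cube([929, 272, 187]);
translate([0, 1360, 935]) cube([929, 272, 187]);
translate([0, 1632, 1122]) cube([929, 272, 187]);


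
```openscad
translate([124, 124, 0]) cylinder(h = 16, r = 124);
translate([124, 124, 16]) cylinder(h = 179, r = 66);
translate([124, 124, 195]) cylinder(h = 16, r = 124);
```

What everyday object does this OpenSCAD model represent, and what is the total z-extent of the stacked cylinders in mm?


A spool. The overall height is 211 mm.

Three coaxial cylinders, large–small–large — a spool. Two 16 mm flanges and a 179 mm core give 16 + 179 + 16 = 211 mm.


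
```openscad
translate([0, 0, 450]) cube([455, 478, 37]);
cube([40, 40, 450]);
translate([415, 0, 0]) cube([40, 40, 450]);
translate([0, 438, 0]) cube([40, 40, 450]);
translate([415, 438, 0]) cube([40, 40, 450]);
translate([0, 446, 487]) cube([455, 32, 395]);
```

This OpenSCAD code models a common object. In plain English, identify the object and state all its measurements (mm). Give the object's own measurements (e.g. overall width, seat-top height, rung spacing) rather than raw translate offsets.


A chair. The seat is a 455×478×37 mm slab with its top at z = 487 mm, on four 40×40 mm corner legs (flush with the seat edges, standing on z = 0). A flat backrest 32 mm thick, 395 mm tall, spans the full seat width and rises from the seat top along its +y edge, rear face flush with the rear of the seat.


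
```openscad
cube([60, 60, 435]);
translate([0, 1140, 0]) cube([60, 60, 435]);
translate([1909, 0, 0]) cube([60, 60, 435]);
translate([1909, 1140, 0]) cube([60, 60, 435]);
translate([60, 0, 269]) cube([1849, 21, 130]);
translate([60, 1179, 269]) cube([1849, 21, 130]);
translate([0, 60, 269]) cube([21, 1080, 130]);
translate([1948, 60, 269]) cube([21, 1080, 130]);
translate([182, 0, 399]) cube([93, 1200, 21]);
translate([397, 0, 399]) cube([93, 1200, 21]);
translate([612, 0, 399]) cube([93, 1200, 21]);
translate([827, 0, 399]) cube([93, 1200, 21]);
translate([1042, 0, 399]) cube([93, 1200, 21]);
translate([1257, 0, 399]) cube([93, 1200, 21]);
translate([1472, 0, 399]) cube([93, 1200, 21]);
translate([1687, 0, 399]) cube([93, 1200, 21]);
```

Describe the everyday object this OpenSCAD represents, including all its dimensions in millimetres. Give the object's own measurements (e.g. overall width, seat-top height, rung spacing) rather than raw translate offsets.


A bed frame 1969 mm long (x) by 1200 mm wide (y). Four 60×60 mm corner posts, 435 mm tall, at the corners of the footprint. Four rails of 21 mm thickness and 130 mm height run between adjacent posts with their undersides at z = 269 mm, their outer faces flush with the outside of the frame (the two x-running rails run between the posts' inner faces; the two y-running rails run between the posts' inner faces). 8 slats, each 93 mm wide (x) and 21 mm thick, lie across the top of the two x-running rails, running the full 1200 mm width of the frame in y; along x they sit between the end posts with a 122 mm gap after the −x posts and between neighbouring slats, leaving 129 mm before the +x posts.


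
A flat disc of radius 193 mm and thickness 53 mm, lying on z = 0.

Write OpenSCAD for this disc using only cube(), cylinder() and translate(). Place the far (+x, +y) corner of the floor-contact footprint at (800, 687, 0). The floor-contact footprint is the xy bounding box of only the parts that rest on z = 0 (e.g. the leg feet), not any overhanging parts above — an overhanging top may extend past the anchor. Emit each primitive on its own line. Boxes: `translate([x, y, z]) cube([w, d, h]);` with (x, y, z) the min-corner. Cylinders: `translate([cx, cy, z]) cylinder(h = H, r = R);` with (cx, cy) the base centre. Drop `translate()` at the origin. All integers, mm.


translate([607, 494, 0]) cylinder(h = 53, r = 193);


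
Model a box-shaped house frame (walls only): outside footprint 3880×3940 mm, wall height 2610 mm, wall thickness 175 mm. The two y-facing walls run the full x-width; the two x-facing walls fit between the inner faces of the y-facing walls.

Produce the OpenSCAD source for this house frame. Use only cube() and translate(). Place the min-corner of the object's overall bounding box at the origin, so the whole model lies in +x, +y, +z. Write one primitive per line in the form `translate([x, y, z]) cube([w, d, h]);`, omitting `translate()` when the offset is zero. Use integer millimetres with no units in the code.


cube([3880, 175, 2610]);
translate([0, 3765, 0]) cube([3880, 175, 2610]);
translate([0, 175, 0]) cube([175, 3590, 2610]);
translate([3705, 175, 0]) cube([175, 3590, 2610]);


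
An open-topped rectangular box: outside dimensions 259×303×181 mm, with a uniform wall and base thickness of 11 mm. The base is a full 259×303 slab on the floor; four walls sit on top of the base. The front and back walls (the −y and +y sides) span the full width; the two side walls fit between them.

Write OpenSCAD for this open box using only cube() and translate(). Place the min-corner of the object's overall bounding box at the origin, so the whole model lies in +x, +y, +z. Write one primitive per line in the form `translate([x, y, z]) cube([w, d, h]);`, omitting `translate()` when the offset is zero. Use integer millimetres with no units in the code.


cube([259, 303, 11]);
translate([0, 0, 11]) cube([259, 11, 170]);
translate([0, 292, 11]) cube([259, 11, 170]);
translate([0, 11, 11]) cube([11, 281, 170]);
translate([248, 11, 11]) cube([11, 281, 170]);


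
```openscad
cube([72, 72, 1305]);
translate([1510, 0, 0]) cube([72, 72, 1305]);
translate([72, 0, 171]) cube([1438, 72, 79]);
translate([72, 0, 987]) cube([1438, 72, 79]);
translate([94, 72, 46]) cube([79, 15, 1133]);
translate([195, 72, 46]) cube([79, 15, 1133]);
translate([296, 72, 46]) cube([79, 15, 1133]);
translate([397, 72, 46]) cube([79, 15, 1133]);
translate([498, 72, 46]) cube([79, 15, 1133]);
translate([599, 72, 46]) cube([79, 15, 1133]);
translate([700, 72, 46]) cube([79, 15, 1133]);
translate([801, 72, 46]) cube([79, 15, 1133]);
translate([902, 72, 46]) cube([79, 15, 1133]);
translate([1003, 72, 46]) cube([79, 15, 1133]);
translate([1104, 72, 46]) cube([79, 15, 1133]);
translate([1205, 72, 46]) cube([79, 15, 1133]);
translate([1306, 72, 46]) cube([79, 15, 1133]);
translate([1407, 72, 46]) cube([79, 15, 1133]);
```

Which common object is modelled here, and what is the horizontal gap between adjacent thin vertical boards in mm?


A fence section. The picket gap is 22 mm.

Two posts, two rails, 14 pickets — a fence section. Span 1438 mm holds 14 pickets of 79 mm with 15 equal gaps: ⌊(1438 − 14·79) / 15⌋ = 22 mm.


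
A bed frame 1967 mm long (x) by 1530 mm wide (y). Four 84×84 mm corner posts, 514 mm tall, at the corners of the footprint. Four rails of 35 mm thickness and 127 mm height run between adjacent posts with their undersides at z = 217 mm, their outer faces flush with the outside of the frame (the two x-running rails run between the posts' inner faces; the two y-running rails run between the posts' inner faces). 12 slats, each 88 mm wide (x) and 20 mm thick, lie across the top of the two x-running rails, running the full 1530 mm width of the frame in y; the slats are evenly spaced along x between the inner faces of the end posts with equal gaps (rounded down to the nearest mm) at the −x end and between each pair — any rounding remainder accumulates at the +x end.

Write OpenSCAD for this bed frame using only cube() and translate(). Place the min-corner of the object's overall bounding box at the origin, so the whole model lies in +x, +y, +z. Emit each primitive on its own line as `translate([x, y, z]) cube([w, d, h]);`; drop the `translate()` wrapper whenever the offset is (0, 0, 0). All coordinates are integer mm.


cube([84, 84, 514]);
translate([0, 1446, 0]) cube([84, 84, 514]);
translate([1883, 0, 0]) cube([84, 84, 514]);
translate([1883, 1446, 0]) cube([84, 84, 514]);
translate([84, 0, 217]) cube([1799, 35, 127]);
translate([84, 1495, 217]) cube([1799, 35, 127]);
translate([0, 84, 217]) cube([35, 1362, 127]);
translate([1932, 84, 217]) cube([35, 1362, 127]);
translate([141, 0, 344]) cube([88, 1530, 20]);
translate([286, 0, 344]) cube([88, 1530, 20]);
translate([431, 0, 344]) cube([88, 1530, 20]);
translate([576, 0, 344]) cube([88, 1530, 20]);
translate([721, 0, 344]) cube([88, 1530, 20]);
translate([866, 0, 344]) cube([88, 1530, 20]);
translate([1011, 0, 344]) cube([88, 1530, 20]);
translate([1156, 0, 344]) cube([88, 1530, 20]);
translate([1301, 0, 344]) cube([88, 1530, 20]);
translate([1446, 0, 344]) cube([88, 1530, 20]);
translate([1591, 0, 344]) cube([88, 1530, 20]);
translate([1736, 0, 344]) cube([88, 1530, 20]);


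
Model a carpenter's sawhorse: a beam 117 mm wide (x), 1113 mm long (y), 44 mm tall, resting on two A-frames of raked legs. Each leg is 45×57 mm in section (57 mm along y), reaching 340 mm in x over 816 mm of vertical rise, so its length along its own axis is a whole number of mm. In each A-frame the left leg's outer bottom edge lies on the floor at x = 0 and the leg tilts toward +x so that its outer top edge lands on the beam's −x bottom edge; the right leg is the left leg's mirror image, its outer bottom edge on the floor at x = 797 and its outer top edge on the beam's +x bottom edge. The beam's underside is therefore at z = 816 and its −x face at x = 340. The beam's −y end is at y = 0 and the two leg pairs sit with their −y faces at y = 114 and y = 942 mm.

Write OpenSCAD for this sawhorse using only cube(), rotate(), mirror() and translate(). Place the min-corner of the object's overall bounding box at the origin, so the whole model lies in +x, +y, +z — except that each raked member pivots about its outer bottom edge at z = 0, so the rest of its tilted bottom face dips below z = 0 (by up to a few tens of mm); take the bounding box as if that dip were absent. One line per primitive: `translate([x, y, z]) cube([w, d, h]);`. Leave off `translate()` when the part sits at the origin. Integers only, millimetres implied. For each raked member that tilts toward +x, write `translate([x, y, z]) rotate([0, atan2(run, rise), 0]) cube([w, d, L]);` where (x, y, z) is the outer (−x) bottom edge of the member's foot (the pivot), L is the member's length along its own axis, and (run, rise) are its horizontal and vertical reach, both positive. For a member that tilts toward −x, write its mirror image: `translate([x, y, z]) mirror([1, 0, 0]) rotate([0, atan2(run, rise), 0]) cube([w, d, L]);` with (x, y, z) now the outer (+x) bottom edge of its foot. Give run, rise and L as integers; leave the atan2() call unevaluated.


// leg length = √(340² + 816²) = 884
// right-leg outer foot x = 2·340 + 117 = 797
// beam min-corner = (340, 0, 816)
translate([340, 0, 816]) cube([117, 1113, 44]);
translate([0, 114, 0]) rotate([0, atan2(340, 816), 0]) cube([45, 57, 884]);
translate([797, 114, 0]) mirror([1, 0, 0]) rotate([0, atan2(340, 816), 0]) cube([45, 57, 884]);
translate([0, 942, 0]) rotate([0, atan2(340, 816), 0]) cube([45, 57, 884]);
translate([797, 942, 0]) mirror([1, 0, 0]) rotate([0, atan2(340, 816), 0]) cube([45, 57, 884]);


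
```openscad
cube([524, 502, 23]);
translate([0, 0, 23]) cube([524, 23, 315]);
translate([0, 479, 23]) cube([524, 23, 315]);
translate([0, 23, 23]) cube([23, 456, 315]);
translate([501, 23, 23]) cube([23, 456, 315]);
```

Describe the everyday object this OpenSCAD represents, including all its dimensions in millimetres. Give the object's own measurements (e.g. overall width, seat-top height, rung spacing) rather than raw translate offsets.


An open-topped rectangular box: outside dimensions 524×502×338 mm, with a uniform wall and base thickness of 23 mm. The base is a full 524×502 slab on the floor; four walls sit on top of the base. The front and back walls (the −y and +y sides) span the full width; the two side walls fit between them.


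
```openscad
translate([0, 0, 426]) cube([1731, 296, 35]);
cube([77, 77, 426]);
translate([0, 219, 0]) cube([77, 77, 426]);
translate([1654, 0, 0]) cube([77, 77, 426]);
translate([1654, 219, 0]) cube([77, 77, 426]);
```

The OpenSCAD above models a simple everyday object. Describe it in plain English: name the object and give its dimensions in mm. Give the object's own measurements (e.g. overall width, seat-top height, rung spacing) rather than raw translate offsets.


A bench: a 1731×296 mm seat slab, 35 mm thick, top at z = 461 mm, on four 77×77 mm square legs flush with the seat corners and standing on z = 0.


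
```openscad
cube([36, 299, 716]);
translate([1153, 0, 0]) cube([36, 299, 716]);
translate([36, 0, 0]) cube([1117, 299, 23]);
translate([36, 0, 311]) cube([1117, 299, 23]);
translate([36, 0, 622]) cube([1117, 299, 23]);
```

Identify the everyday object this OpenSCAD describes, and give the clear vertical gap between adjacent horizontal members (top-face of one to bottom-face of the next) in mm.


A bookshelf. The clear shelf gap is 288 mm.

Two tall side panels with 3 horizontal boards between them — a bookshelf. The first two shelf undersides are at z = 0 and z = 311; with shelf thickness 23, the clear gap is 311 − 0 − 23 = 288 mm.


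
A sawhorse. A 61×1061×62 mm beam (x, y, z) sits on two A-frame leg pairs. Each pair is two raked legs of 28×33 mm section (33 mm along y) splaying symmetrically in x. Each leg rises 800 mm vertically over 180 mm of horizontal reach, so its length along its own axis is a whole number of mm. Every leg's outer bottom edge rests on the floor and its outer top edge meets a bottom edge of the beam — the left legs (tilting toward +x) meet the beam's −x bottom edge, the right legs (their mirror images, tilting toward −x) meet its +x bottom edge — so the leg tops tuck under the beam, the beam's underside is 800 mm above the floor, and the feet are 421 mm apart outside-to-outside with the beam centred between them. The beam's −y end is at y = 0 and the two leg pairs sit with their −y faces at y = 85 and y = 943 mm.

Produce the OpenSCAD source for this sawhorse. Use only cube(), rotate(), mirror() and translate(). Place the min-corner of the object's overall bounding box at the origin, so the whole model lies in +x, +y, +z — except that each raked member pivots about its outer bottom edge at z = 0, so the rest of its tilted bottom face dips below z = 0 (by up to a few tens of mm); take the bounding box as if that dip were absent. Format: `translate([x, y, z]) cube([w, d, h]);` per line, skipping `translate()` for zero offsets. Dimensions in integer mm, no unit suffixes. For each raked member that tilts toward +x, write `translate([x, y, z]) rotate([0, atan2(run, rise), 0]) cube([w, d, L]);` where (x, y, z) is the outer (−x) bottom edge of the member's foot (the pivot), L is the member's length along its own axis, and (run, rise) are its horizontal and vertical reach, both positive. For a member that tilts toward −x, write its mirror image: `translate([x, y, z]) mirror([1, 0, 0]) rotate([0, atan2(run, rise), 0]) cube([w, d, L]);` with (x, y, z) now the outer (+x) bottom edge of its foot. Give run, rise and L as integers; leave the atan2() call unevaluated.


// leg length = √(180² + 800²) = 820
// right-leg outer foot x = 2·180 + 61 = 421
// beam min-corner = (180, 0, 800)
translate([180, 0, 800]) cube([61, 1061, 62]);
translate([0, 85, 0]) rotate([0, atan2(180, 800), 0]) cube([28, 33, 820]);
translate([421, 85, 0]) mirror([1, 0, 0]) rotate([0, atan2(180, 800), 0]) cube([28, 33, 820]);
translate([0, 943, 0]) rotate([0, atan2(180, 800), 0]) cube([28, 33, 820]);
translate([421, 943, 0]) mirror([1, 0, 0]) rotate([0, atan2(180, 800), 0]) cube([28, 33, 820]);


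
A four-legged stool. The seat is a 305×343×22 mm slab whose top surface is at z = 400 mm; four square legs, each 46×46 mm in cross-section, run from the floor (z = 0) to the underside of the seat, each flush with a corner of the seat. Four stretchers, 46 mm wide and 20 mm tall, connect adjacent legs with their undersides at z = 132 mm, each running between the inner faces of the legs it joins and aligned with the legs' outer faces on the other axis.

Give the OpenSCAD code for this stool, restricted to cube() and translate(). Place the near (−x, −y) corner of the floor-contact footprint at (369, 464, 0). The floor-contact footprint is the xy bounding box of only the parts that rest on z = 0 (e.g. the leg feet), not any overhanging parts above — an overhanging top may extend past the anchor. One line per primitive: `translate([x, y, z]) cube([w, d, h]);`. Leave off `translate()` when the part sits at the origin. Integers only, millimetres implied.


translate([369, 464, 378]) cube([305, 343, 22]);
translate([369, 464, 0]) cube([46, 46, 378]);
translate([628, 464, 0]) cube([46, 46, 378]);
translate([369, 761, 0]) cube([46, 46, 378]);
translate([628, 761, 0]) cube([46, 46, 378]);
translate([415, 464, 132]) cube([213, 46, 20]);
translate([415, 761, 132]) cube([213, 46, 20]);
translate([369, 510, 132]) cube([46, 251, 20]);
translate([628, 510, 132]) cube([46, 251, 20]);


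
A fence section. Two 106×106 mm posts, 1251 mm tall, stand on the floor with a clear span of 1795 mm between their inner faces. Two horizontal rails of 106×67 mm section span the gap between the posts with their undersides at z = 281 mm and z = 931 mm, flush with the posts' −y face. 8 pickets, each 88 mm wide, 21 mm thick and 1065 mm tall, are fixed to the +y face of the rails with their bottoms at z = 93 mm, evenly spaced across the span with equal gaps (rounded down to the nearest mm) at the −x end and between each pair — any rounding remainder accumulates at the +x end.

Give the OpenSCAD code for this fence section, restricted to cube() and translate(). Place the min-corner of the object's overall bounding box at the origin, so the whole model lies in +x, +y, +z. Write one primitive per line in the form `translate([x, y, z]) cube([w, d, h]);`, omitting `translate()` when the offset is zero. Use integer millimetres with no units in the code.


cube([106, 106, 1251]);
translate([1901, 0, 0]) cube([106, 106, 1251]);
translate([106, 0, 281]) cube([1795, 106, 67]);
translate([106, 0, 931]) cube([1795, 106, 67]);
translate([227, 106, 93]) cube([88, 21, 1065]);
translate([436, 106, 93]) cube([88, 21, 1065]);
translate([645, 106, 93]) cube([88, 21, 1065]);
translate([854, 106, 93]) cube([88, 21, 1065]);
translate([1063, 106, 93]) cube([88, 21, 1065]);
translate([1272, 106, 93]) cube([88, 21, 1065]);
translate([1481, 106, 93]) cube([88, 21, 1065]);
translate([1690, 106, 93]) cube([88, 21, 1065]);


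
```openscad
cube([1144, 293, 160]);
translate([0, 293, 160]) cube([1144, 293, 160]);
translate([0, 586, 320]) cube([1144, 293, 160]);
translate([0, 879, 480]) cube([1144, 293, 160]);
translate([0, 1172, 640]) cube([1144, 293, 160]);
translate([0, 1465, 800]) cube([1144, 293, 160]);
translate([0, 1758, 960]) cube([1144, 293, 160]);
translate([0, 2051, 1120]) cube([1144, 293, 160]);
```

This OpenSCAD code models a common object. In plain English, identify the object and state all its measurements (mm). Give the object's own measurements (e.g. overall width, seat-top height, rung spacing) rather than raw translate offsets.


A straight staircase of 8 solid steps. Each step is 1144 mm wide (x), 293 mm deep (y, the going) and 160 mm tall (the rise). The first step rests on the floor; each subsequent step sits one going further in +y and one rise higher in +z, directly behind and above the previous step with no overlap.


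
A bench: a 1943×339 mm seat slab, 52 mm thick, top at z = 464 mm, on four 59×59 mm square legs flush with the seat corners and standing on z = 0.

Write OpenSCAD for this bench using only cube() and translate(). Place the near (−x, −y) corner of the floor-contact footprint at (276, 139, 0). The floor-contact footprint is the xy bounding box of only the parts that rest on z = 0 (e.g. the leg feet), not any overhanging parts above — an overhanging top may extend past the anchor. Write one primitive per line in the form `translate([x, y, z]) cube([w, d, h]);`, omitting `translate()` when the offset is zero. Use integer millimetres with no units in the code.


// leg_h = 464 − 52 = 412
translate([276, 139, 412]) cube([1943, 339, 52]);
translate([276, 139, 0]) cube([59, 59, 412]);
translate([276, 419, 0]) cube([59, 59, 412]);
translate([2160, 139, 0]) cube([59, 59, 412]);
translate([2160, 419, 0]) cube([59, 59, 412]);


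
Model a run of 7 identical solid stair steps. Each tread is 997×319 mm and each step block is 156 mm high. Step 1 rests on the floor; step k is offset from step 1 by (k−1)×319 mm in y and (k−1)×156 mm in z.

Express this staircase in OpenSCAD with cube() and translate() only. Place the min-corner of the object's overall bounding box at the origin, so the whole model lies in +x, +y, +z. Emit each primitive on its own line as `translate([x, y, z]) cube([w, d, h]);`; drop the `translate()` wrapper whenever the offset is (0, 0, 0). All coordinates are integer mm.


cube([997, 319, 156]);
translate([0, 319, 156]) cube([997, 319, 156]);
translate([0, 638, 312]) cube([997, 319, 156]);
translate([0, 957, 468]) cube([997, 319, 156]);
translate([0, 1276, 624]) cube([997, 319, 156]);
translate([0, 1595, 780]) cube([997, 319, 156]);
translate([0, 1914, 936]) cube([997, 319, 156]);


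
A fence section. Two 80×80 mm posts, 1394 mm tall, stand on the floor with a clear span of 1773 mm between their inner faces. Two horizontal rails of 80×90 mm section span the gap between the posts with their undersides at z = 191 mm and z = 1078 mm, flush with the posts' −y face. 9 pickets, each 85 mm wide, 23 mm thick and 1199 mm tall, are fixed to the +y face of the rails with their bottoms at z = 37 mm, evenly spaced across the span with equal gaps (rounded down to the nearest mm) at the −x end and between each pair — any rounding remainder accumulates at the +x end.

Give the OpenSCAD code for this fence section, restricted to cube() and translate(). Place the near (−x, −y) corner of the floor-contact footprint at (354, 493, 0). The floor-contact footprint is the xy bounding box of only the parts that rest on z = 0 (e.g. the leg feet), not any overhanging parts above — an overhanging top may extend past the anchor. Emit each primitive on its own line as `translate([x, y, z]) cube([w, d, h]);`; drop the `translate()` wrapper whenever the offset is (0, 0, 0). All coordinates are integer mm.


translate([354, 493, 0]) cube([80, 80, 1394]);
translate([2207, 493, 0]) cube([80, 80, 1394]);
translate([434, 493, 191]) cube([1773, 80, 90]);
translate([434, 493, 1078]) cube([1773, 80, 90]);
translate([534, 573, 37]) cube([85, 23, 1199]);
translate([719, 573, 37]) cube([85, 23, 1199]);
translate([904, 573, 37]) cube([85, 23, 1199]);
translate([1089, 573, 37]) cube([85, 23, 1199]);
translate([1274, 573, 37]) cube([85, 23, 1199]);
translate([1459, 573, 37]) cube([85, 23, 1199]);
translate([1644, 573, 37]) cube([85, 23, 1199]);
translate([1829, 573, 37]) cube([85, 23, 1199]);
translate([2014, 573, 37]) cube([85, 23, 1199]);


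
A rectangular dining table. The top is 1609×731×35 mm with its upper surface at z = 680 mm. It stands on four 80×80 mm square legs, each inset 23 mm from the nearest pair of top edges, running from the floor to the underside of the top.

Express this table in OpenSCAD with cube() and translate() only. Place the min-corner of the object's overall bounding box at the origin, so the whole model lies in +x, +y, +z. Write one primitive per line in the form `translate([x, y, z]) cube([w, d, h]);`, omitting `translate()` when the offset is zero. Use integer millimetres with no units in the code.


translate([0, 0, 645]) cube([1609, 731, 35]);
translate([23, 23, 0]) cube([80, 80, 645]);
translate([1506, 23, 0]) cube([80, 80, 645]);
translate([23, 628, 0]) cube([80, 80, 645]);
translate([1506, 628, 0]) cube([80, 80, 645]);


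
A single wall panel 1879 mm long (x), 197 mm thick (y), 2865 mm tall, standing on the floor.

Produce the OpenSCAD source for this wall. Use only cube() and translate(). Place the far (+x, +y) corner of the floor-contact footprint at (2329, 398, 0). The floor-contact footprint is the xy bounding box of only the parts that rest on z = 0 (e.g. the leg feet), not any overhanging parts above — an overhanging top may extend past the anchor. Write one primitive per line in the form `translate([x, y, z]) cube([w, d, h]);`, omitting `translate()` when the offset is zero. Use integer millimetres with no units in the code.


translate([450, 201, 0]) cube([1879, 197, 2865]);


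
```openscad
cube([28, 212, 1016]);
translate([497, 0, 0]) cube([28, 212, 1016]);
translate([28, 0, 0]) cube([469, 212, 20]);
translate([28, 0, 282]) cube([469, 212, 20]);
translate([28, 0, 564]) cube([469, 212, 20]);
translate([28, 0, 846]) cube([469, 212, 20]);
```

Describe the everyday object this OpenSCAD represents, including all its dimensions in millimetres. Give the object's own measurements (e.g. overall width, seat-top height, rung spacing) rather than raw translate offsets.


An open bookshelf. Two side panels, each 28 mm thick, 212 mm deep and 1016 mm tall, stand 525 mm apart (outside-to-outside). Between them sit 4 shelves, each 20 mm thick and 212 mm deep, spanning the full gap between the sides. The bottom shelf rests on the floor (its underside at z = 0) and the clear gap between one shelf's top and the next shelf's underside is 262 mm.
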